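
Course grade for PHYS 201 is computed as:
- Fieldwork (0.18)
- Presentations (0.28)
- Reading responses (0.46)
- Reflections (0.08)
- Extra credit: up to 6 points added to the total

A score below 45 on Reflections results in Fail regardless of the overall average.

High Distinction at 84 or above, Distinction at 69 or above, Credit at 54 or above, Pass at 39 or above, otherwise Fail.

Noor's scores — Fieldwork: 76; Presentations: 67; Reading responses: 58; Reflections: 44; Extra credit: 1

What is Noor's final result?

Reflections score 44 < 45: minimum not met.
Weighted total:
  Fieldwork 76 × 0.18 = 13.68
  Presentations 67 × 0.28 = 18.76
  Reading responses 58 × 0.46 = 26.68
  Reflections 44 × 0.08 = 3.52
Sum = 62.64
Extra credit: 62.64 + 1 = 63.64
Because the Reflections minimum was not met, the result is Fail.

Fail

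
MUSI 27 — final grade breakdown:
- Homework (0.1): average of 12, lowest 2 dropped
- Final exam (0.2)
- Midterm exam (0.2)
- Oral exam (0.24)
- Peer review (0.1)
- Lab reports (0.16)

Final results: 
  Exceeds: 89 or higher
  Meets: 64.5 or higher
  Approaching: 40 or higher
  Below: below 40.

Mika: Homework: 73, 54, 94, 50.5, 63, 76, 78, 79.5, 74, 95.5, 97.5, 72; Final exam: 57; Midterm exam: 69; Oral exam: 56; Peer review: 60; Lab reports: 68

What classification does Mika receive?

Approaching

Homework: drop 50.5, 54 → average of remaining 10 = 802.5/10 = 80.25
Weighted total:
  Homework 80.25 × 0.1 = 8.025
  Final exam 57 × 0.2 = 11.4
  Midterm exam 69 × 0.2 = 13.8
  Oral exam 56 × 0.24 = 13.44
  Peer review 60 × 0.1 = 6
  Lab reports 68 × 0.16 = 10.88
Sum = 63.545
63.545 is ≥ 40 and < 64.5 → Approaching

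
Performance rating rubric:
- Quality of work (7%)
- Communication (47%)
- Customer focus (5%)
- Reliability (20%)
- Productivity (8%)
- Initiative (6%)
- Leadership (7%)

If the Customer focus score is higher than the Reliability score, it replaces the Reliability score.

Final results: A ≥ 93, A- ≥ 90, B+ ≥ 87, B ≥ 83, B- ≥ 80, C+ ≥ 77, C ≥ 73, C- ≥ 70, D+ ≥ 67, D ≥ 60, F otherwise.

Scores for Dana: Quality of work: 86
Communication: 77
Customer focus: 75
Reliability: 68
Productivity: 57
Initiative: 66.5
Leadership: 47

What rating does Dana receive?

Customer focus (75) > Reliability (68), so Reliability counts as 75.
Weighted total:
  Quality of work 86 × 0.07 = 6.02
  Communication 77 × 0.47 = 36.19
  Customer focus 75 × 0.05 = 3.75
  Reliability 75 × 0.2 = 15
  Productivity 57 × 0.08 = 4.56
  Initiative 66.5 × 0.06 = 3.99
  Leadership 47 × 0.07 = 3.29
Sum = 72.8
72.8 is ≥ 70 and < 73 → C-

C-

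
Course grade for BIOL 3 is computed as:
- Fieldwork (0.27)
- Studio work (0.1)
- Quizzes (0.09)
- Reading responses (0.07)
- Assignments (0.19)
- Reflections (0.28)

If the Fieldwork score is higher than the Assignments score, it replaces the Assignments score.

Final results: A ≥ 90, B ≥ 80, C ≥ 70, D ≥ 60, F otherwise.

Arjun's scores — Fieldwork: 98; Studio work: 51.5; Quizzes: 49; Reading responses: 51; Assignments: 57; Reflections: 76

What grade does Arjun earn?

C

Fieldwork (98) > Assignments (57), so Assignments counts as 98.
Weighted total:
  Fieldwork 98 × 0.27 = 26.46
  Studio work 51.5 × 0.1 = 5.15
  Quizzes 49 × 0.09 = 4.41
  Reading responses 51 × 0.07 = 3.57
  Assignments 98 × 0.19 = 18.62
  Reflections 76 × 0.28 = 21.28
Sum = 79.49
79.49 is ≥ 70 and < 80 → C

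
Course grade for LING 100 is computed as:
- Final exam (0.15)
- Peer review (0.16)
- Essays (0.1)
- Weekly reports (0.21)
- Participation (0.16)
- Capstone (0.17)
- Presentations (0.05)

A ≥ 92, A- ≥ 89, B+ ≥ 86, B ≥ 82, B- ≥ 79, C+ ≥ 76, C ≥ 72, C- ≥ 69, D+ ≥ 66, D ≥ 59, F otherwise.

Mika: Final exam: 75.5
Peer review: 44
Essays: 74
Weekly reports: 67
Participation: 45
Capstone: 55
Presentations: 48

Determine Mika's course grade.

F

Weighted total:
  Final exam 75.5 × 0.15 = 11.325
  Peer review 44 × 0.16 = 7.04
  Essays 74 × 0.1 = 7.4
  Weekly reports 67 × 0.21 = 14.07
  Participation 45 × 0.16 = 7.2
  Capstone 55 × 0.17 = 9.35
  Presentations 48 × 0.05 = 2.4
Sum = 58.785
58.785 < 59 → F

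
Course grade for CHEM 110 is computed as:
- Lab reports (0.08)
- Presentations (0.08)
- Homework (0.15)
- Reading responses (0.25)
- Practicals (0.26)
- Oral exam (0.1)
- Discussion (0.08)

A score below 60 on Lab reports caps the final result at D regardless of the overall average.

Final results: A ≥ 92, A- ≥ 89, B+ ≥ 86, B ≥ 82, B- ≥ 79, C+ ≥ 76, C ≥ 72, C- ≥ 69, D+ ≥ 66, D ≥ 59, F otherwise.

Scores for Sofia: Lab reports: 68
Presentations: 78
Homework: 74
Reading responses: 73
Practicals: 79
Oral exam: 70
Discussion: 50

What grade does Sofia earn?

C

Lab reports score 68 ≥ 60: minimum met.
Weighted total:
  Lab reports 68 × 0.08 = 5.44
  Presentations 78 × 0.08 = 6.24
  Homework 74 × 0.15 = 11.1
  Reading responses 73 × 0.25 = 18.25
  Practicals 79 × 0.26 = 20.54
  Oral exam 70 × 0.1 = 7
  Discussion 50 × 0.08 = 4
Sum = 72.57
72.57 is ≥ 72 and < 76 → C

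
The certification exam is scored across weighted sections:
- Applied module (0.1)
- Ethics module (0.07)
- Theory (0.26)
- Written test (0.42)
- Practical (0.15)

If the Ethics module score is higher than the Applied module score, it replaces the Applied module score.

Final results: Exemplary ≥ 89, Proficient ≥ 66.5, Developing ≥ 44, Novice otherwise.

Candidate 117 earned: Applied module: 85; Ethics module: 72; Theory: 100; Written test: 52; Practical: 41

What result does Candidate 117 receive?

Proficient

Ethics module (72) ≤ Applied module (85), so Applied module stays at 85.
Weighted total:
  Applied module 85 × 0.1 = 8.5
  Ethics module 72 × 0.07 = 5.04
  Theory 100 × 0.26 = 26
  Written test 52 × 0.42 = 21.84
  Practical 41 × 0.15 = 6.15
Sum = 67.53
67.53 is ≥ 66.5 and < 89 → Proficient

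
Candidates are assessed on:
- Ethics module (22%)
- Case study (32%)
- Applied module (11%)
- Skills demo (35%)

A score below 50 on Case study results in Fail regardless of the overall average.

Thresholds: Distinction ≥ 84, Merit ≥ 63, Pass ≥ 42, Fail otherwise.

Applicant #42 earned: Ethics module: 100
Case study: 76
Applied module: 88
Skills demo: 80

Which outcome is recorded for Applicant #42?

Case study score 76 ≥ 50: minimum met.
Weighted total:
  Ethics module 100 × 0.22 = 22
  Case study 76 × 0.32 = 24.32
  Applied module 88 × 0.11 = 9.68
  Skills demo 80 × 0.35 = 28
Sum = 84
84 ≥ 84 → Distinction

Distinction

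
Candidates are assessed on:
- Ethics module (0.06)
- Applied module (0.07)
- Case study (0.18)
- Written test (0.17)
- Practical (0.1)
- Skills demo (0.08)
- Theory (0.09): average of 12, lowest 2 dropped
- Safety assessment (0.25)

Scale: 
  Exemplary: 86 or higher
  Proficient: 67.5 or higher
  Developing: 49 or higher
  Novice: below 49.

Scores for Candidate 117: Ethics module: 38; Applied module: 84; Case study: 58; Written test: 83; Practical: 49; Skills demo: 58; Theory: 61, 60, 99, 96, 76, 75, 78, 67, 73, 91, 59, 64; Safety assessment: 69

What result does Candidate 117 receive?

Developing

Theory: drop 59, 60 → average of remaining 10 = 780/10 = 78
Weighted total:
  Ethics module 38 × 0.06 = 2.28
  Applied module 84 × 0.07 = 5.88
  Case study 58 × 0.18 = 10.44
  Written test 83 × 0.17 = 14.11
  Practical 49 × 0.1 = 4.9
  Skills demo 58 × 0.08 = 4.64
  Theory 78 × 0.09 = 7.02
  Safety assessment 69 × 0.25 = 17.25
Sum = 66.52
66.52 is ≥ 49 and < 67.5 → Developing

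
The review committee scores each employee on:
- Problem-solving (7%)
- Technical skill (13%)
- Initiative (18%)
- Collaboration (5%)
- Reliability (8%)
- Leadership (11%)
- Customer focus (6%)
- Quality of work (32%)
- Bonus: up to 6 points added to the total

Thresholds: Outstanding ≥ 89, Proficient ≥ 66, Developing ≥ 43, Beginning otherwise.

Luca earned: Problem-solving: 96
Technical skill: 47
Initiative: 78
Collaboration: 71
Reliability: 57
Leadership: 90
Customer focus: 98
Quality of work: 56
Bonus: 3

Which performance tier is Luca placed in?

Proficient

Weighted total:
  Problem-solving 96 × 0.07 = 6.72
  Technical skill 47 × 0.13 = 6.11
  Initiative 78 × 0.18 = 14.04
  Collaboration 71 × 0.05 = 3.55
  Reliability 57 × 0.08 = 4.56
  Leadership 90 × 0.11 = 9.9
  Customer focus 98 × 0.06 = 5.88
  Quality of work 56 × 0.32 = 17.92
Sum = 68.68
Bonus: 68.68 + 3 = 71.68
71.68 is ≥ 66 and < 89 → Proficient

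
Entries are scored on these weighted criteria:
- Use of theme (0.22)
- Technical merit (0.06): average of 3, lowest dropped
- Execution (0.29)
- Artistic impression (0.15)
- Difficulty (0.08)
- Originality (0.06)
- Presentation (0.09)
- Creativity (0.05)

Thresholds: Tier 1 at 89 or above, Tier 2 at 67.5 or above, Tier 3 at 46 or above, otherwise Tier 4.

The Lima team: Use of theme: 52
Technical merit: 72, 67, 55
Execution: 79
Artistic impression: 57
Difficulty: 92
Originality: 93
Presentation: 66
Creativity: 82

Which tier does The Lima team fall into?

Technical merit: drop 55 → average of remaining 2 = 139/2 = 69.5
Weighted total:
  Use of theme 52 × 0.22 = 11.44
  Technical merit 69.5 × 0.06 = 4.17
  Execution 79 × 0.29 = 22.91
  Artistic impression 57 × 0.15 = 8.55
  Difficulty 92 × 0.08 = 7.36
  Originality 93 × 0.06 = 5.58
  Presentation 66 × 0.09 = 5.94
  Creativity 82 × 0.05 = 4.1
Sum = 70.05
70.05 is ≥ 67.5 and < 89 → Tier 2

Tier 2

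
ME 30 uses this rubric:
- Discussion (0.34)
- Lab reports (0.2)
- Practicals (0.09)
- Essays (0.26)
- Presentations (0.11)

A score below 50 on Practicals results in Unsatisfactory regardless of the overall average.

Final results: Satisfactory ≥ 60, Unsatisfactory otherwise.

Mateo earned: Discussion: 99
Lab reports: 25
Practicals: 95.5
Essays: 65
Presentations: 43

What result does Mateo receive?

Practicals score 95.5 ≥ 50: minimum met.
Weighted total:
  Discussion 99 × 0.34 = 33.66
  Lab reports 25 × 0.2 = 5
  Practicals 95.5 × 0.09 = 8.595
  Essays 65 × 0.26 = 16.9
  Presentations 43 × 0.11 = 4.73
Sum = 68.885
68.885 ≥ 60 → Satisfactory

Satisfactory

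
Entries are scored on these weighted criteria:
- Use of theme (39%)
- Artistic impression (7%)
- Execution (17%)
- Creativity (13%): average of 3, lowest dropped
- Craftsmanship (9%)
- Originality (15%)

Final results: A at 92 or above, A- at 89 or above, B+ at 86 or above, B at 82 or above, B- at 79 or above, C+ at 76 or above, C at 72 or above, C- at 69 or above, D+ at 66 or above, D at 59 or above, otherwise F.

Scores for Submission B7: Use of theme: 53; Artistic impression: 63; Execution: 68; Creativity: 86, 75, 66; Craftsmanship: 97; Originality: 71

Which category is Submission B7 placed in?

D+

Creativity: drop 66 → average of remaining 2 = 161/2 = 80.5
Weighted total:
  Use of theme 53 × 0.39 = 20.67
  Artistic impression 63 × 0.07 = 4.41
  Execution 68 × 0.17 = 11.56
  Creativity 80.5 × 0.13 = 10.465
  Craftsmanship 97 × 0.09 = 8.73
  Originality 71 × 0.15 = 10.65
Sum = 66.485
66.485 is ≥ 66 and < 69 → D+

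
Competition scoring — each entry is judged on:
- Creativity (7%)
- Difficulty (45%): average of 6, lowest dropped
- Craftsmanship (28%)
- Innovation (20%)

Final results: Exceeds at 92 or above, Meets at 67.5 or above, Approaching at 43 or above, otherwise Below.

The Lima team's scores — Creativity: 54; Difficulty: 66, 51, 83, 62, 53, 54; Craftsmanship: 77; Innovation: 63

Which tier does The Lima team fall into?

Approaching

Difficulty: drop 51 → average of remaining 5 = 318/5 = 63.6
Weighted total:
  Creativity 54 × 0.07 = 3.78
  Difficulty 63.6 × 0.45 = 28.62
  Craftsmanship 77 × 0.28 = 21.56
  Innovation 63 × 0.2 = 12.6
Sum = 66.56
66.56 is ≥ 43 and < 67.5 → Approaching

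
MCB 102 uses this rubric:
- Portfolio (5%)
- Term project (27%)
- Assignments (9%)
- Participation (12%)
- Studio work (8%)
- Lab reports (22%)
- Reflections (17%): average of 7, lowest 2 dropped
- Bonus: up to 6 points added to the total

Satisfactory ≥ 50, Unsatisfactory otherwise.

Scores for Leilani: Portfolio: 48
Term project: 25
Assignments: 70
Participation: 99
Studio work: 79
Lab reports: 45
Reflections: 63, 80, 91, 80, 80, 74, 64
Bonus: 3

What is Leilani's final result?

Satisfactory

Reflections: drop 63, 64 → average of remaining 5 = 405/5 = 81
Weighted total:
  Portfolio 48 × 0.05 = 2.4
  Term project 25 × 0.27 = 6.75
  Assignments 70 × 0.09 = 6.3
  Participation 99 × 0.12 = 11.88
  Studio work 79 × 0.08 = 6.32
  Lab reports 45 × 0.22 = 9.9
  Reflections 81 × 0.17 = 13.77
Sum = 57.32
Bonus: 57.32 + 3 = 60.32
60.32 ≥ 50 → Satisfactory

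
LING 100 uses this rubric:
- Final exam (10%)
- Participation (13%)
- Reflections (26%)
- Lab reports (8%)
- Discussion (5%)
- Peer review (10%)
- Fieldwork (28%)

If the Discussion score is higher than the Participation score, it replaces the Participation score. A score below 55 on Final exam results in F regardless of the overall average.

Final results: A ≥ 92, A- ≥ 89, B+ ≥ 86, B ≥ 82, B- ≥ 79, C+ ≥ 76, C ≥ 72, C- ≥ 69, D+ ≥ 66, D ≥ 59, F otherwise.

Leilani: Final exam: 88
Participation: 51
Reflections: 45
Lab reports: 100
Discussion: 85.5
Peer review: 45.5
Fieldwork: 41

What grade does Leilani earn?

Discussion (85.5) > Participation (51), so Participation counts as 85.5.
Final exam score 88 ≥ 55: minimum met.
Weighted total:
  Final exam 88 × 0.1 = 8.8
  Participation 85.5 × 0.13 = 11.115
  Reflections 45 × 0.26 = 11.7
  Lab reports 100 × 0.08 = 8
  Discussion 85.5 × 0.05 = 4.275
  Peer review 45.5 × 0.1 = 4.55
  Fieldwork 41 × 0.28 = 11.48
Sum = 59.92
59.92 is ≥ 59 and < 66 → D

D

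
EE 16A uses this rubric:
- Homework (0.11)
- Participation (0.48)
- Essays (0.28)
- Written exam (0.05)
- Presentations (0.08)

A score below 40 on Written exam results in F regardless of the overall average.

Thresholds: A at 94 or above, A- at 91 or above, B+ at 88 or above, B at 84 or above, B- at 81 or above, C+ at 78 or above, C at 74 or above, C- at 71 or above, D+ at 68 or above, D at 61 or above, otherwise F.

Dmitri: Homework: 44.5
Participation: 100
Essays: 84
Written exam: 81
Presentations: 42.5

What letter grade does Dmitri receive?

B-

Written exam score 81 ≥ 40: minimum met.
Weighted total:
  Homework 44.5 × 0.11 = 4.895
  Participation 100 × 0.48 = 48
  Essays 84 × 0.28 = 23.52
  Written exam 81 × 0.05 = 4.05
  Presentations 42.5 × 0.08 = 3.4
Sum = 83.865
83.865 is ≥ 81 and < 84 → B-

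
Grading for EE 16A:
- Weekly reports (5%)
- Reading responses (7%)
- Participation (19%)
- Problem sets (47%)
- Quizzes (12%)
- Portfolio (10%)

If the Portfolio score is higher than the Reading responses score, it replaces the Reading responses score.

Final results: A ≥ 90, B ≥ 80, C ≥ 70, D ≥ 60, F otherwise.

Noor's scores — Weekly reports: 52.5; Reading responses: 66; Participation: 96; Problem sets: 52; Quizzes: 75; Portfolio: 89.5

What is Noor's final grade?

Portfolio (89.5) > Reading responses (66), so Reading responses counts as 89.5.
Weighted total:
  Weekly reports 52.5 × 0.05 = 2.625
  Reading responses 89.5 × 0.07 = 6.265
  Participation 96 × 0.19 = 18.24
  Problem sets 52 × 0.47 = 24.44
  Quizzes 75 × 0.12 = 9
  Portfolio 89.5 × 0.1 = 8.95
Sum = 69.52
69.52 is ≥ 60 and < 70 → D

D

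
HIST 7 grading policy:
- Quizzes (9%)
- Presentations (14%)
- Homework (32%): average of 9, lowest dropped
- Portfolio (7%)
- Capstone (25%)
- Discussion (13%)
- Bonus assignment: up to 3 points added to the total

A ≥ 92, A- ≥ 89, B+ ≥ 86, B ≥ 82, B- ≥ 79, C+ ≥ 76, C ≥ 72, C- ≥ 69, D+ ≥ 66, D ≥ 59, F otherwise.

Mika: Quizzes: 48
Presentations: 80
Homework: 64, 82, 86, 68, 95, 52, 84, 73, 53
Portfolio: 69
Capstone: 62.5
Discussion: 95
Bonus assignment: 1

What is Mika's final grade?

Homework: drop 52 → average of remaining 8 = 605/8 = 75.625
Weighted total:
  Quizzes 48 × 0.09 = 4.32
  Presentations 80 × 0.14 = 11.2
  Homework 75.625 × 0.32 = 24.2
  Portfolio 69 × 0.07 = 4.83
  Capstone 62.5 × 0.25 = 15.625
  Discussion 95 × 0.13 = 12.35
Sum = 72.525
Bonus assignment: 72.525 + 1 = 73.525
73.525 is ≥ 72 and < 76 → C

C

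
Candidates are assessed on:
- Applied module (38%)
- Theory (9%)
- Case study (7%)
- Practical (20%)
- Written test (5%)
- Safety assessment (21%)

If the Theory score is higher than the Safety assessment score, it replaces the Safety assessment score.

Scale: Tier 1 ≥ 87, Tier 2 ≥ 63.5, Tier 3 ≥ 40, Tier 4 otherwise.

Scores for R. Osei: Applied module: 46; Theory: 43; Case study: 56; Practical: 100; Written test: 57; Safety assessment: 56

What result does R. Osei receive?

Tier 3

Theory (43) ≤ Safety assessment (56), so Safety assessment stays at 56.
Weighted total:
  Applied module 46 × 0.38 = 17.48
  Theory 43 × 0.09 = 3.87
  Case study 56 × 0.07 = 3.92
  Practical 100 × 0.2 = 20
  Written test 57 × 0.05 = 2.85
  Safety assessment 56 × 0.21 = 11.76
Sum = 59.88
59.88 is ≥ 40 and < 63.5 → Tier 3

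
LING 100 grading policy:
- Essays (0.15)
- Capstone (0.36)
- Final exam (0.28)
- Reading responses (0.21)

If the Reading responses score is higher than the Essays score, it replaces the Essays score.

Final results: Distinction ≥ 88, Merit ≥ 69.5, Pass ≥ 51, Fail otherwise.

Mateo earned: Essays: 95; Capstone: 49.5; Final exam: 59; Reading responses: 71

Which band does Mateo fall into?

Pass

Reading responses (71) ≤ Essays (95), so Essays stays at 95.
Weighted total:
  Essays 95 × 0.15 = 14.25
  Capstone 49.5 × 0.36 = 17.82
  Final exam 59 × 0.28 = 16.52
  Reading responses 71 × 0.21 = 14.91
Sum = 63.5
63.5 is ≥ 51 and < 69.5 → Pass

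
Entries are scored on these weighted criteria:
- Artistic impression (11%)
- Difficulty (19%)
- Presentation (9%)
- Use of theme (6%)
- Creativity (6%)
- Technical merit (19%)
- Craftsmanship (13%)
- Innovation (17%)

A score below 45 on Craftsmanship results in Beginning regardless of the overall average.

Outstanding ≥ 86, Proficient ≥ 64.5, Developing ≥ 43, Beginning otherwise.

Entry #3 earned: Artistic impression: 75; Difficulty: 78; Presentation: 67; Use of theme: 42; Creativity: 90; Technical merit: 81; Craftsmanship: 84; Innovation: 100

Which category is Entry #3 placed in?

Craftsmanship score 84 ≥ 45: minimum met.
Weighted total:
  Artistic impression 75 × 0.11 = 8.25
  Difficulty 78 × 0.19 = 14.82
  Presentation 67 × 0.09 = 6.03
  Use of theme 42 × 0.06 = 2.52
  Creativity 90 × 0.06 = 5.4
  Technical merit 81 × 0.19 = 15.39
  Craftsmanship 84 × 0.13 = 10.92
  Innovation 100 × 0.17 = 17
Sum = 80.33
80.33 is ≥ 64.5 and < 86 → Proficient

Proficient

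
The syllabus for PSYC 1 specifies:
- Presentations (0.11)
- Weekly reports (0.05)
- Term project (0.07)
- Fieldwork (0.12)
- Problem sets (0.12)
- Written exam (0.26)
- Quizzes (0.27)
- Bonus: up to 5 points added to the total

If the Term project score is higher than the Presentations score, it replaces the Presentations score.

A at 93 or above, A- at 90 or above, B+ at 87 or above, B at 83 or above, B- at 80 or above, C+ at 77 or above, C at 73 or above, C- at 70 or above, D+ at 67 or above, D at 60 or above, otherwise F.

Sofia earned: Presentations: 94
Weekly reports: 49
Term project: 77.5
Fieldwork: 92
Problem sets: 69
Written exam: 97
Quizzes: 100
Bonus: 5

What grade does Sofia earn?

A

Term project (77.5) ≤ Presentations (94), so Presentations stays at 94.
Weighted total:
  Presentations 94 × 0.11 = 10.34
  Weekly reports 49 × 0.05 = 2.45
  Term project 77.5 × 0.07 = 5.425
  Fieldwork 92 × 0.12 = 11.04
  Problem sets 69 × 0.12 = 8.28
  Written exam 97 × 0.26 = 25.22
  Quizzes 100 × 0.27 = 27
Sum = 89.755
Bonus: 89.755 + 5 = 94.755
94.755 ≥ 93 → A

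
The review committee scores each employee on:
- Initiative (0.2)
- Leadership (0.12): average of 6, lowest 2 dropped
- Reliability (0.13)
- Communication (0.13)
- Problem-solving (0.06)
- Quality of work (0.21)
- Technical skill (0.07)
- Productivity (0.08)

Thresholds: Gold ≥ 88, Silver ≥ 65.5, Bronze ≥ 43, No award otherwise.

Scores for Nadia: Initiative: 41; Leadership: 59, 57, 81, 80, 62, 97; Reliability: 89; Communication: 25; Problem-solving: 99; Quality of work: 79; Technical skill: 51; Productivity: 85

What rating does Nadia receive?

Silver

Leadership: drop 57, 59 → average of remaining 4 = 320/4 = 80
Weighted total:
  Initiative 41 × 0.2 = 8.2
  Leadership 80 × 0.12 = 9.6
  Reliability 89 × 0.13 = 11.57
  Communication 25 × 0.13 = 3.25
  Problem-solving 99 × 0.06 = 5.94
  Quality of work 79 × 0.21 = 16.59
  Technical skill 51 × 0.07 = 3.57
  Productivity 85 × 0.08 = 6.8
Sum = 65.52
65.52 is ≥ 65.5 and < 88 → Silver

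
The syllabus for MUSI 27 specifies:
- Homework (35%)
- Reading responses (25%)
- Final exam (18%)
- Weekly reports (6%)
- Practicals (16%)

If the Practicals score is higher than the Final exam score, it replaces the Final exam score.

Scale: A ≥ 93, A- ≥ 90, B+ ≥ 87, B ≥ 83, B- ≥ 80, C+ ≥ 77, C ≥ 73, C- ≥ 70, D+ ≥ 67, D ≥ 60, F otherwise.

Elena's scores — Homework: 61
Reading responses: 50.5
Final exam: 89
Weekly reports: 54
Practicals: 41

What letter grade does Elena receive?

Practicals (41) ≤ Final exam (89), so Final exam stays at 89.
Weighted total:
  Homework 61 × 0.35 = 21.35
  Reading responses 50.5 × 0.25 = 12.625
  Final exam 89 × 0.18 = 16.02
  Weekly reports 54 × 0.06 = 3.24
  Practicals 41 × 0.16 = 6.56
Sum = 59.795
59.795 < 60 → F

F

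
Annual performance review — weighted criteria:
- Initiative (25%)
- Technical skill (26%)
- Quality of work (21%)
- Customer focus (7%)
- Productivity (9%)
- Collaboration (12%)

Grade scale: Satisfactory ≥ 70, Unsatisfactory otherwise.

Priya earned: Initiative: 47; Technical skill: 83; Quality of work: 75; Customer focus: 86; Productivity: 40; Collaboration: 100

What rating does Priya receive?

Satisfactory

Weighted total:
  Initiative 47 × 0.25 = 11.75
  Technical skill 83 × 0.26 = 21.58
  Quality of work 75 × 0.21 = 15.75
  Customer focus 86 × 0.07 = 6.02
  Productivity 40 × 0.09 = 3.6
  Collaboration 100 × 0.12 = 12
Sum = 70.7
70.7 ≥ 70 → Satisfactory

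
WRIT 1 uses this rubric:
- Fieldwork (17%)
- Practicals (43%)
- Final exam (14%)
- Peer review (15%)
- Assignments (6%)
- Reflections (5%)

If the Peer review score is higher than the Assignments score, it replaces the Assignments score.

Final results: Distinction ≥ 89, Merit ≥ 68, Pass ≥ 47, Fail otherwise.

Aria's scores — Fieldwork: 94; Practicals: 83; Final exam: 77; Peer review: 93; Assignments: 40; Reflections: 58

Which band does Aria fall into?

Peer review (93) > Assignments (40), so Assignments counts as 93.
Weighted total:
  Fieldwork 94 × 0.17 = 15.98
  Practicals 83 × 0.43 = 35.69
  Final exam 77 × 0.14 = 10.78
  Peer review 93 × 0.15 = 13.95
  Assignments 93 × 0.06 = 5.58
  Reflections 58 × 0.05 = 2.9
Sum = 84.88
84.88 is ≥ 68 and < 89 → Merit

Merit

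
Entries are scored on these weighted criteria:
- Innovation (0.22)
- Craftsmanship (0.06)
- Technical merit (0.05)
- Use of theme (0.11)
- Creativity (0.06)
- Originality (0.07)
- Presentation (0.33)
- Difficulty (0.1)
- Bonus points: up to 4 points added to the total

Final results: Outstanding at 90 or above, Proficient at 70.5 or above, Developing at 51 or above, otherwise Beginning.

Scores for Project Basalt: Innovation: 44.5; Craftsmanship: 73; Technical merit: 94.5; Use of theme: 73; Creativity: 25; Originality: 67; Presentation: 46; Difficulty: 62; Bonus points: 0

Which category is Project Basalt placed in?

Weighted total:
  Innovation 44.5 × 0.22 = 9.79
  Craftsmanship 73 × 0.06 = 4.38
  Technical merit 94.5 × 0.05 = 4.725
  Use of theme 73 × 0.11 = 8.03
  Creativity 25 × 0.06 = 1.5
  Originality 67 × 0.07 = 4.69
  Presentation 46 × 0.33 = 15.18
  Difficulty 62 × 0.1 = 6.2
Sum = 54.495
Bonus points: 54.495 + 0 = 54.495
54.495 is ≥ 51 and < 70.5 → Developing

Developing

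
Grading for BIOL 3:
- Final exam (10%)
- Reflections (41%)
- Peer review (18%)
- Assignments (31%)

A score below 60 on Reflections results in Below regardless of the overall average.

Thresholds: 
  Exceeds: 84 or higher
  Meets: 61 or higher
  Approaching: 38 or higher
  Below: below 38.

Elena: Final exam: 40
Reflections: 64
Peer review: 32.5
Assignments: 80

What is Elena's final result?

Approaching

Reflections score 64 ≥ 60: minimum met.
Weighted total:
  Final exam 40 × 0.1 = 4
  Reflections 64 × 0.41 = 26.24
  Peer review 32.5 × 0.18 = 5.85
  Assignments 80 × 0.31 = 24.8
Sum = 60.89
60.89 is ≥ 38 and < 61 → Approaching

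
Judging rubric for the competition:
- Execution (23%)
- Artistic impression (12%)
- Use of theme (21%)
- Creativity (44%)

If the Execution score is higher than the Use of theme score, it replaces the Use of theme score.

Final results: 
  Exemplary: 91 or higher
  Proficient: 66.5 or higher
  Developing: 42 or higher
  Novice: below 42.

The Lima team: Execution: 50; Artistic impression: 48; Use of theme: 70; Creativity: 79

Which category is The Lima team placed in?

Execution (50) ≤ Use of theme (70), so Use of theme stays at 70.
Weighted total:
  Execution 50 × 0.23 = 11.5
  Artistic impression 48 × 0.12 = 5.76
  Use of theme 70 × 0.21 = 14.7
  Creativity 79 × 0.44 = 34.76
Sum = 66.72
66.72 is ≥ 66.5 and < 91 → Proficient

Proficient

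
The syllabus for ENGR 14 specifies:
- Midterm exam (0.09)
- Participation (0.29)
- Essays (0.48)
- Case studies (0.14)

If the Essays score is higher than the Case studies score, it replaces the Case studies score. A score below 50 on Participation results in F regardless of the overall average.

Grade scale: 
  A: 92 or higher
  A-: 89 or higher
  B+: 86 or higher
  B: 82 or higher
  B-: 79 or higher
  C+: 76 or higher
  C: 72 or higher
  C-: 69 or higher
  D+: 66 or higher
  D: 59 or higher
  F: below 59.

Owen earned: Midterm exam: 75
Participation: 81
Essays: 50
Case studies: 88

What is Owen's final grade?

D+

Essays (50) ≤ Case studies (88), so Case studies stays at 88.
Participation score 81 ≥ 50: minimum met.
Weighted total:
  Midterm exam 75 × 0.09 = 6.75
  Participation 81 × 0.29 = 23.49
  Essays 50 × 0.48 = 24
  Case studies 88 × 0.14 = 12.32
Sum = 66.56
66.56 is ≥ 66 and < 69 → D+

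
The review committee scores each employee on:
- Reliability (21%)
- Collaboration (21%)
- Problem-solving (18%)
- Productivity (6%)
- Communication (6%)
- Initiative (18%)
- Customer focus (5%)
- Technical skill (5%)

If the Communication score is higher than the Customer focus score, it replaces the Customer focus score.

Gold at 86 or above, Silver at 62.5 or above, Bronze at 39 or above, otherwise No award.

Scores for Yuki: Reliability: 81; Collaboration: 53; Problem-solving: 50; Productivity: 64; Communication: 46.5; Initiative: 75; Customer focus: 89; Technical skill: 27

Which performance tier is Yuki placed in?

Silver

Communication (46.5) ≤ Customer focus (89), so Customer focus stays at 89.
Weighted total:
  Reliability 81 × 0.21 = 17.01
  Collaboration 53 × 0.21 = 11.13
  Problem-solving 50 × 0.18 = 9
  Productivity 64 × 0.06 = 3.84
  Communication 46.5 × 0.06 = 2.79
  Initiative 75 × 0.18 = 13.5
  Customer focus 89 × 0.05 = 4.45
  Technical skill 27 × 0.05 = 1.35
Sum = 63.07
63.07 is ≥ 62.5 and < 86 → Silver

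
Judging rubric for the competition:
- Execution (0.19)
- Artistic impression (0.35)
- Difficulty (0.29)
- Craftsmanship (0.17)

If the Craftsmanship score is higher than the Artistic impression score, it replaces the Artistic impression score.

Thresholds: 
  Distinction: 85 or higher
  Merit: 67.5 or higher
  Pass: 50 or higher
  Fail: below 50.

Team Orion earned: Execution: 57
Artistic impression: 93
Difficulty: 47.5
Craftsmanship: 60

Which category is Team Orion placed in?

Craftsmanship (60) ≤ Artistic impression (93), so Artistic impression stays at 93.
Weighted total:
  Execution 57 × 0.19 = 10.83
  Artistic impression 93 × 0.35 = 32.55
  Difficulty 47.5 × 0.29 = 13.775
  Craftsmanship 60 × 0.17 = 10.2
Sum = 67.355
67.355 is ≥ 50 and < 67.5 → Pass

Pass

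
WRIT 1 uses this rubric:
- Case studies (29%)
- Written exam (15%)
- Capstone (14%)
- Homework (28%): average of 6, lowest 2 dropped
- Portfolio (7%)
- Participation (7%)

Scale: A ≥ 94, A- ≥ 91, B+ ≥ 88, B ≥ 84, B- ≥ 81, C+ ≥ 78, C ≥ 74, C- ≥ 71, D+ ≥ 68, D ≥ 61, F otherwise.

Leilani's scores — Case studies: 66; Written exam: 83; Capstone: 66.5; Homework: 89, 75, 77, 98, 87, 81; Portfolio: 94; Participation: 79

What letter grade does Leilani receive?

C

Homework: drop 75, 77 → average of remaining 4 = 355/4 = 88.75
Weighted total:
  Case studies 66 × 0.29 = 19.14
  Written exam 83 × 0.15 = 12.45
  Capstone 66.5 × 0.14 = 9.31
  Homework 88.75 × 0.28 = 24.85
  Portfolio 94 × 0.07 = 6.58
  Participation 79 × 0.07 = 5.53
Sum = 77.86
77.86 is ≥ 74 and < 78 → C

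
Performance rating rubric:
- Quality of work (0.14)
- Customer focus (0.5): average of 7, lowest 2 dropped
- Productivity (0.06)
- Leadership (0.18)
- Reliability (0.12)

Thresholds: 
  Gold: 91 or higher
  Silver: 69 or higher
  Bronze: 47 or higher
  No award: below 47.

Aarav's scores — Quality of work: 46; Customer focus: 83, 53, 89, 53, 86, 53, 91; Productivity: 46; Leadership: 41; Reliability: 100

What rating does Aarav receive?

Bronze

Customer focus: drop 53, 53 → average of remaining 5 = 402/5 = 80.4
Weighted total:
  Quality of work 46 × 0.14 = 6.44
  Customer focus 80.4 × 0.5 = 40.2
  Productivity 46 × 0.06 = 2.76
  Leadership 41 × 0.18 = 7.38
  Reliability 100 × 0.12 = 12
Sum = 68.78
68.78 is ≥ 47 and < 69 → Bronze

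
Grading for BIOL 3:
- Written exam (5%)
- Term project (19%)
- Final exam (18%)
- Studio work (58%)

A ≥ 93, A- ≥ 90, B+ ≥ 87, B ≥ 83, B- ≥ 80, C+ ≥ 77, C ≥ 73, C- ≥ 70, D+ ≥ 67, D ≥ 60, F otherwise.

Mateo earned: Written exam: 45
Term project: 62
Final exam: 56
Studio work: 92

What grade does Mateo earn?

C+

Weighted total:
  Written exam 45 × 0.05 = 2.25
  Term project 62 × 0.19 = 11.78
  Final exam 56 × 0.18 = 10.08
  Studio work 92 × 0.58 = 53.36
Sum = 77.47
77.47 is ≥ 77 and < 80 → C+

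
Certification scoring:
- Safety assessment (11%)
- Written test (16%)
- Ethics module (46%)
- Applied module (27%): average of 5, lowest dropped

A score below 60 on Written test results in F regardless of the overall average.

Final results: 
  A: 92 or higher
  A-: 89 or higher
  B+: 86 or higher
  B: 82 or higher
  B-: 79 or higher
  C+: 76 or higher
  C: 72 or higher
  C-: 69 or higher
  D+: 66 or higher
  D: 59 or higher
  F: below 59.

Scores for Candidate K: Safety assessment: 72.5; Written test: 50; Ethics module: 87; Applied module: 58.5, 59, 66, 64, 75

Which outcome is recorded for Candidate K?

Applied module: drop 58.5 → average of remaining 4 = 264/4 = 66
Written test score 50 < 60: minimum not met.
Weighted total:
  Safety assessment 72.5 × 0.11 = 7.975
  Written test 50 × 0.16 = 8
  Ethics module 87 × 0.46 = 40.02
  Applied module 66 × 0.27 = 17.82
Sum = 73.815
Because the Written test minimum was not met, the result is F.

F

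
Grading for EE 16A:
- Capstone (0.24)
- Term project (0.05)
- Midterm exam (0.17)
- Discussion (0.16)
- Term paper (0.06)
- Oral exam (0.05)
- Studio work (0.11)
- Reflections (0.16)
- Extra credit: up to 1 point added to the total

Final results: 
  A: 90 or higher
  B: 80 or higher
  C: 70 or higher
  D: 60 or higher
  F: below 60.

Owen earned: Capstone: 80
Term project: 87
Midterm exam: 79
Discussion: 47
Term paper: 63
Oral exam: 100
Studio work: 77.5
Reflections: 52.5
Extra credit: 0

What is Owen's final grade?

Weighted total:
  Capstone 80 × 0.24 = 19.2
  Term project 87 × 0.05 = 4.35
  Midterm exam 79 × 0.17 = 13.43
  Discussion 47 × 0.16 = 7.52
  Term paper 63 × 0.06 = 3.78
  Oral exam 100 × 0.05 = 5
  Studio work 77.5 × 0.11 = 8.525
  Reflections 52.5 × 0.16 = 8.4
Sum = 70.205
Extra credit: 70.205 + 0 = 70.205
70.205 is ≥ 70 and < 80 → C

C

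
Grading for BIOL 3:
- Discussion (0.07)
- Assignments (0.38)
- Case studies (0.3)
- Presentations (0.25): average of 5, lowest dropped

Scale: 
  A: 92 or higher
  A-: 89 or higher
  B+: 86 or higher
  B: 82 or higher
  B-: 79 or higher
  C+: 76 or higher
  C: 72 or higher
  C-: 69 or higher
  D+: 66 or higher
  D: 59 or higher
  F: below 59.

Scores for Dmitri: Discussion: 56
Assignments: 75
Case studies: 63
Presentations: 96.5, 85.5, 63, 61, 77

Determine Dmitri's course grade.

Presentations: drop 61 → average of remaining 4 = 322/4 = 80.5
Weighted total:
  Discussion 56 × 0.07 = 3.92
  Assignments 75 × 0.38 = 28.5
  Case studies 63 × 0.3 = 18.9
  Presentations 80.5 × 0.25 = 20.125
Sum = 71.445
71.445 is ≥ 69 and < 72 → C-

C-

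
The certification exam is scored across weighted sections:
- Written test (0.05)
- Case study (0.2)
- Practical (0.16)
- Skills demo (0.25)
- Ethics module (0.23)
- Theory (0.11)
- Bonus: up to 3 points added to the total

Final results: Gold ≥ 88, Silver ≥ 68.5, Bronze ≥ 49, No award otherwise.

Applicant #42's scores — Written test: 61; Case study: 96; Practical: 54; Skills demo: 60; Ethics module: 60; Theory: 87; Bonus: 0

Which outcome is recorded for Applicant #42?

Silver

Weighted total:
  Written test 61 × 0.05 = 3.05
  Case study 96 × 0.2 = 19.2
  Practical 54 × 0.16 = 8.64
  Skills demo 60 × 0.25 = 15
  Ethics module 60 × 0.23 = 13.8
  Theory 87 × 0.11 = 9.57
Sum = 69.26
Bonus: 69.26 + 0 = 69.26
69.26 is ≥ 68.5 and < 88 → Silver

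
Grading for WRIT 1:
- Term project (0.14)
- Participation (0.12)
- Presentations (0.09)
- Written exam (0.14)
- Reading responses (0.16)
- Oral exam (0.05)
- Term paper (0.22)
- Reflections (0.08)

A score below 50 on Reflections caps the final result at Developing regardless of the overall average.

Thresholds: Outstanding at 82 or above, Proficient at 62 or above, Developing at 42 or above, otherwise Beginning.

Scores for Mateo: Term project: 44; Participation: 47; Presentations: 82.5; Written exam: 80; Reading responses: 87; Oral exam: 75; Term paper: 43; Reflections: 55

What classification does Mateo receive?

Developing

Reflections score 55 ≥ 50: minimum met.
Weighted total:
  Term project 44 × 0.14 = 6.16
  Participation 47 × 0.12 = 5.64
  Presentations 82.5 × 0.09 = 7.425
  Written exam 80 × 0.14 = 11.2
  Reading responses 87 × 0.16 = 13.92
  Oral exam 75 × 0.05 = 3.75
  Term paper 43 × 0.22 = 9.46
  Reflections 55 × 0.08 = 4.4
Sum = 61.955
61.955 is ≥ 42 and < 62 → Developing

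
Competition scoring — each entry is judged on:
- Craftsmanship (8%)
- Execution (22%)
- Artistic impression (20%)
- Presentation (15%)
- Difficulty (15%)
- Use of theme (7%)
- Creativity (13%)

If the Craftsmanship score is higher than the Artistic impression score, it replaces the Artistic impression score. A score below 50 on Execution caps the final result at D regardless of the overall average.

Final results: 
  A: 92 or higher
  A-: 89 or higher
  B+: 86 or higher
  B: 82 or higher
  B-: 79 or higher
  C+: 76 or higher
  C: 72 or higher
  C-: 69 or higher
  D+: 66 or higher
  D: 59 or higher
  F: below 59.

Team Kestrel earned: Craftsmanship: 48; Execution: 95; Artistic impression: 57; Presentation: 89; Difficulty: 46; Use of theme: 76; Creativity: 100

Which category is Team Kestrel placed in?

C

Craftsmanship (48) ≤ Artistic impression (57), so Artistic impression stays at 57.
Execution score 95 ≥ 50: minimum met.
Weighted total:
  Craftsmanship 48 × 0.08 = 3.84
  Execution 95 × 0.22 = 20.9
  Artistic impression 57 × 0.2 = 11.4
  Presentation 89 × 0.15 = 13.35
  Difficulty 46 × 0.15 = 6.9
  Use of theme 76 × 0.07 = 5.32
  Creativity 100 × 0.13 = 13
Sum = 74.71
74.71 is ≥ 72 and < 76 → C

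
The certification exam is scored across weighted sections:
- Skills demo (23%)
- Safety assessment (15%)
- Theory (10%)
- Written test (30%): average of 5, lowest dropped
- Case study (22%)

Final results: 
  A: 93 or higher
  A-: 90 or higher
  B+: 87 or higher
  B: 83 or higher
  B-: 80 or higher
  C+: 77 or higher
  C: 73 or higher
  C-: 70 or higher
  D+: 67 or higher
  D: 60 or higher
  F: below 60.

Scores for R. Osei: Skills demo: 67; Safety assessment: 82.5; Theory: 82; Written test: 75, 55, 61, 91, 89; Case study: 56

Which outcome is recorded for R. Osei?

Written test: drop 55 → average of remaining 4 = 316/4 = 79
Weighted total:
  Skills demo 67 × 0.23 = 15.41
  Safety assessment 82.5 × 0.15 = 12.375
  Theory 82 × 0.1 = 8.2
  Written test 79 × 0.3 = 23.7
  Case study 56 × 0.22 = 12.32
Sum = 72.005
72.005 is ≥ 70 and < 73 → C-

C-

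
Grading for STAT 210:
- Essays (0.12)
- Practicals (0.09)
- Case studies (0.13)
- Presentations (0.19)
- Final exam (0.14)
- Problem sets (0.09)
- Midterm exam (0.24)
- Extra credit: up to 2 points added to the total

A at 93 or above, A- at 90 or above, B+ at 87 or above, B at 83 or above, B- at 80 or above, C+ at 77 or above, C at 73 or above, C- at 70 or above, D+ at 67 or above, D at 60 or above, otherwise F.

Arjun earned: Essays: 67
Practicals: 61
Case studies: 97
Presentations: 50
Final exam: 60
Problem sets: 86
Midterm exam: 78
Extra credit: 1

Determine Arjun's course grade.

Weighted total:
  Essays 67 × 0.12 = 8.04
  Practicals 61 × 0.09 = 5.49
  Case studies 97 × 0.13 = 12.61
  Presentations 50 × 0.19 = 9.5
  Final exam 60 × 0.14 = 8.4
  Problem sets 86 × 0.09 = 7.74
  Midterm exam 78 × 0.24 = 18.72
Sum = 70.5
Extra credit: 70.5 + 1 = 71.5
71.5 is ≥ 70 and < 73 → C-

C-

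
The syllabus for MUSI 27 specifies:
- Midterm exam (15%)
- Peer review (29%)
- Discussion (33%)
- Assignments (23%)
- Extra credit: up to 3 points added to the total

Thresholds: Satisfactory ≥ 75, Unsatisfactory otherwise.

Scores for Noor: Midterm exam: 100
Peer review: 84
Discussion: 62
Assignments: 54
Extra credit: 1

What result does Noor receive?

Weighted total:
  Midterm exam 100 × 0.15 = 15
  Peer review 84 × 0.29 = 24.36
  Discussion 62 × 0.33 = 20.46
  Assignments 54 × 0.23 = 12.42
Sum = 72.24
Extra credit: 72.24 + 1 = 73.24
73.24 < 75 → Unsatisfactory

Unsatisfactory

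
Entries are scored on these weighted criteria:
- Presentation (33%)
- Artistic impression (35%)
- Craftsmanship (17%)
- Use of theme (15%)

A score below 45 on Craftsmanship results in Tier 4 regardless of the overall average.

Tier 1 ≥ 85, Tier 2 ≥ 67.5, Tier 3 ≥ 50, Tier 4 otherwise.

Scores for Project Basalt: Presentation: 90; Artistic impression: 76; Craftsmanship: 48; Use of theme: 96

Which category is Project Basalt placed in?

Craftsmanship score 48 ≥ 45: minimum met.
Weighted total:
  Presentation 90 × 0.33 = 29.7
  Artistic impression 76 × 0.35 = 26.6
  Craftsmanship 48 × 0.17 = 8.16
  Use of theme 96 × 0.15 = 14.4
Sum = 78.86
78.86 is ≥ 67.5 and < 85 → Tier 2

Tier 2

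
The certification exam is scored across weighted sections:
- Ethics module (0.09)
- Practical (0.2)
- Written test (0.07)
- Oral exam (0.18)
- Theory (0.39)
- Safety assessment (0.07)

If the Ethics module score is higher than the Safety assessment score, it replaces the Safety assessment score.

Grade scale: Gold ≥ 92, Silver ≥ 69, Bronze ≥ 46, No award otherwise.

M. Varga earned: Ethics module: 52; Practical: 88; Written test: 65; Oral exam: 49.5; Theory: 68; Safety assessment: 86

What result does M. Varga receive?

Bronze

Ethics module (52) ≤ Safety assessment (86), so Safety assessment stays at 86.
Weighted total:
  Ethics module 52 × 0.09 = 4.68
  Practical 88 × 0.2 = 17.6
  Written test 65 × 0.07 = 4.55
  Oral exam 49.5 × 0.18 = 8.91
  Theory 68 × 0.39 = 26.52
  Safety assessment 86 × 0.07 = 6.02
Sum = 68.28
68.28 is ≥ 46 and < 69 → Bronze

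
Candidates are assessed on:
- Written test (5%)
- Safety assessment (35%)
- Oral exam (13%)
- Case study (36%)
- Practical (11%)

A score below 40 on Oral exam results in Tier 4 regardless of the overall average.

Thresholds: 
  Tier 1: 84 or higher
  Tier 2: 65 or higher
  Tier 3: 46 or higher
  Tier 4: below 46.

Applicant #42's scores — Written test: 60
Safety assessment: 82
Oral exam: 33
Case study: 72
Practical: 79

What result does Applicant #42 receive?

Oral exam score 33 < 40: minimum not met.
Weighted total:
  Written test 60 × 0.05 = 3
  Safety assessment 82 × 0.35 = 28.7
  Oral exam 33 × 0.13 = 4.29
  Case study 72 × 0.36 = 25.92
  Practical 79 × 0.11 = 8.69
Sum = 70.6
Because the Oral exam minimum was not met, the result is Tier 4.

Tier 4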